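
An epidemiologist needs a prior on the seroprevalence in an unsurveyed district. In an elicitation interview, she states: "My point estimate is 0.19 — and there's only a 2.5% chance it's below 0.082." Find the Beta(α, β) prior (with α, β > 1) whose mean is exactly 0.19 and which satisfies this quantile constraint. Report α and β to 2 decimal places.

With mean 0.19 fixed, write α = 0.19s, β = 0.81s where s = α+β.
Need P(θ < 0.082) = 0.025 under Beta(0.19s, 0.81s). Normal approximation: (q−m)/√(m(1−m)/s) ≈ z_{0.025} = -1.96, so s ≈ 0.19·0.81·(-1.96)²/(0.082−0.19)² = 50.7.
At s = 50.7: P(θ<0.082) ≈ 0.010. Adjusting to match 0.025 gives s ≈ 36.57.
So α = 0.19·36.57 ≈ 6.95, β = 0.81·36.57 ≈ 29.62.

α ≈ 6.95, β ≈ 29.62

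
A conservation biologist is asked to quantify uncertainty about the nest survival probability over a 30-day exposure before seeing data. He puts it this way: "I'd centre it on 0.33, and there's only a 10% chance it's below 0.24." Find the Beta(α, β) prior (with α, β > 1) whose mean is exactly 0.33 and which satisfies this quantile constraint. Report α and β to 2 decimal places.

With mean 0.33 fixed, write α = 0.33s, β = 0.67s where s = α+β.
Need P(θ < 0.24) = 0.1 under Beta(0.33s, 0.67s). Normal approximation: (q−m)/√(m(1−m)/s) ≈ z_{0.1} = -1.28, so s ≈ 0.33·0.67·(-1.28)²/(0.24−0.33)² = 44.8.
At s = 44.8: P(θ<0.24) ≈ 0.094. Adjusting to match 0.1 gives s ≈ 42.63.
So α = 0.33·42.63 ≈ 14.07, β = 0.67·42.63 ≈ 28.56.

α ≈ 14.07, β ≈ 28.56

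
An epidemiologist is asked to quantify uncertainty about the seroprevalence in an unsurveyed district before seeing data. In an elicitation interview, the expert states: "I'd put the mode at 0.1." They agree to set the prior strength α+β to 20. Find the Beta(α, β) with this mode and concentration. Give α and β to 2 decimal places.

α = 2.80, β = 17.20

For α,β > 1 the Beta mode is (α−1)/(α+β−2). With α+β = 20, the mode is (α−1)/18.
Set (α−1)/18 = 0.1 → α = 1 + 0.1·18 = 2.80.
β = 20 − α = 17.20.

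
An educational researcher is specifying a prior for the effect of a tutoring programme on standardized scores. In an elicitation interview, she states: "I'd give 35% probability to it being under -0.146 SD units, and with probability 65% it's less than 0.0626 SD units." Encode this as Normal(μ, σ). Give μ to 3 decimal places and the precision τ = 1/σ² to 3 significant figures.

μ = -0.042, τ = 13.6

The p-quantile of Normal(μ,σ) is μ + z_p·σ, with z_{0.35} = -0.3853 and z_{0.65} = 0.3853.
Eliminate σ: μ = (z₂·x₁ − z₁·x₂)/(z₂ − z₁) = (0.3853·-0.146 − (-0.3853)·0.0626)/0.7706 = -0.042.
Then σ = (x₂ − x₁)/(z₂ − z₁) = (0.0626 − -0.146)/0.7706 = 0.271.
Precision τ = 1/σ² = 1/0.2707² = 13.6.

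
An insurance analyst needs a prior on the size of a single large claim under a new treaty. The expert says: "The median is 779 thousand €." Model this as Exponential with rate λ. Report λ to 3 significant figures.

λ ≈ 0.00089

Exponential median = ln 2 / λ, so λ = ln 2 / 779.0 = 0.00089.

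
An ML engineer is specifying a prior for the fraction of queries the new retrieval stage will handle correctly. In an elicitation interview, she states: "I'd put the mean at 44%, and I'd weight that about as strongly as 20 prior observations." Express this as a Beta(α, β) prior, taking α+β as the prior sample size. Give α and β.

α = 8.8, β = 11.2

Under the effective-sample-size interpretation, Beta(α, β) has prior mean α/(α+β) and prior sample size α+β.
So α+β = 20 and α/(α+β) = 0.44, giving α = 0.44·20 = 8.8 and β = 20 − 8.8 = 11.2.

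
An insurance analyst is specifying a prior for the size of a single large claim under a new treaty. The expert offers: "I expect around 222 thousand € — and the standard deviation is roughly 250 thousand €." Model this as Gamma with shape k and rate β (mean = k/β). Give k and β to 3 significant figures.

For Gamma(k, rate β): mean = k/β, variance = k/β², so CV = 1/√k.
CV = SD/mean = 250/222 = 1.126, hence k = 1/CV² = 0.789.
Then β = k/mean = 0.789/222 = 0.00355.

k ≈ 0.789, β ≈ 0.00355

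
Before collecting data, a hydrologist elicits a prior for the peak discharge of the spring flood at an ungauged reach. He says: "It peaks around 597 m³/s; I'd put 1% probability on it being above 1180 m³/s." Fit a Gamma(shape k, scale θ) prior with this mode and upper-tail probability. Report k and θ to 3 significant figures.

k ≈ 11.6, θ ≈ 56.3

Gamma(k,θ) with k>1 has mode (k−1)θ, so θ = 597/(k−1).
Need P(X < 1180) = 0.99 with θ tied to k this way. Start at k = 2, θ = 597: P(X<1180) ≈ 0.588.
Too low — raise k to concentrate. Iterating converges to k ≈ 11.6.
Then θ = 597/(11.6−1) ≈ 56.3.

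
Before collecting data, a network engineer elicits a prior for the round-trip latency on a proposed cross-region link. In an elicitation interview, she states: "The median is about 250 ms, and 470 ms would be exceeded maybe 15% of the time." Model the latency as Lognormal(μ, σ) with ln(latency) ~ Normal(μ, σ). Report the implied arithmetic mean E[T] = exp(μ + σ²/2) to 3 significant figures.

E[T] ≈ 301 ms

If T ~ Lognormal(μ,σ) then ln T ~ Normal(μ,σ), so the p-quantile of ln T is μ + z_p·σ.
ln(250) = 5.521 and ln(470) = 6.153; z_{0.5} = 0, z_{0.85} = 1.036.
σ = (6.153 − 5.521)/(1.036 − (0)) = 0.609.
μ = 5.521 − (0)·0.609 = 5.521.
E[T] = exp(μ + σ²/2) = exp(5.521 + 0.1855) = 301 ms.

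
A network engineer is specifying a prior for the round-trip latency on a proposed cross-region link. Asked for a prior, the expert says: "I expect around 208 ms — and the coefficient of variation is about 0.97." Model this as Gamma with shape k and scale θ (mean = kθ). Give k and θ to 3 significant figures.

k ≈ 1.06, θ ≈ 196

For Gamma(k, scale θ): mean = kθ, variance = kθ², so CV = 1/√k.
CV = 0.97, hence k = 1/CV² = 1.06.
Then θ = mean/k = 208/1.06 = 196.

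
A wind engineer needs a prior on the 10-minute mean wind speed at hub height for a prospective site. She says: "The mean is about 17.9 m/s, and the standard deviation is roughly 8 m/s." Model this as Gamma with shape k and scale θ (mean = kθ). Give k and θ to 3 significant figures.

k ≈ 5.01, θ ≈ 3.58

For Gamma(k, scale θ): mean = kθ, variance = kθ², so CV = 1/√k.
CV = SD/mean = 8/17.9 = 0.4469, hence k = 1/CV² = 5.01.
Then θ = mean/k = 17.9/5.01 = 3.58.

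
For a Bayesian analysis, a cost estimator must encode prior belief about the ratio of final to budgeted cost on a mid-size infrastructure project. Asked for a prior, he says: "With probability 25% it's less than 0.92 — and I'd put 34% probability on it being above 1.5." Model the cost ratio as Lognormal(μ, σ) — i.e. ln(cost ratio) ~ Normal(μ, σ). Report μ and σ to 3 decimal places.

μ ≈ 0.220, σ ≈ 0.450

If T ~ Lognormal(μ,σ) then ln T ~ Normal(μ,σ), so the p-quantile of ln T is μ + z_p·σ.
ln(0.92) = -0.08338 and ln(1.5) = 0.4055; z_{0.25} = -0.6745, z_{0.66} = 0.4125.
σ = (0.4055 − -0.08338)/(0.4125 − (-0.6745)) = 0.450.
μ = -0.08338 − (-0.6745)·0.450 = 0.220.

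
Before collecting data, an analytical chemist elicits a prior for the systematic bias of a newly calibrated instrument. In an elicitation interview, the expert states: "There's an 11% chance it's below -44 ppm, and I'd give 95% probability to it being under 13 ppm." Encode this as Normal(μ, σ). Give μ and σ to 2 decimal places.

For Normal(μ,σ), the p-quantile is μ + z_p·σ. Here z_{0.11} = -1.227, z_{0.95} = 1.645.
So -44 = μ − 1.227σ and 13 = μ + 1.645σ.
Subtracting: σ = (13 − -44)/(1.645 − (-1.227)) = 19.85.
Then μ = -44 − (-1.227)·19.85 = -19.65.

μ = -19.65, σ = 19.85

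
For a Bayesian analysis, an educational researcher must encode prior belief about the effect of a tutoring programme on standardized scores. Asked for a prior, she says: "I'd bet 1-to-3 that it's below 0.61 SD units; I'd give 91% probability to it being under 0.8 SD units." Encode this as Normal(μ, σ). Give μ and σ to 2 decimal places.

The p-quantile of Normal(μ,σ) is μ + z_p·σ, with z_{0.25} = -0.6745 and z_{0.91} = 1.341.
Eliminate σ: μ = (z₂·x₁ − z₁·x₂)/(z₂ − z₁) = (1.341·0.61 − (-0.6745)·0.8)/2.015 = 0.67.
Then σ = (x₂ − x₁)/(z₂ − z₁) = (0.8 − 0.61)/2.015 = 0.09.

μ = 0.67, σ = 0.09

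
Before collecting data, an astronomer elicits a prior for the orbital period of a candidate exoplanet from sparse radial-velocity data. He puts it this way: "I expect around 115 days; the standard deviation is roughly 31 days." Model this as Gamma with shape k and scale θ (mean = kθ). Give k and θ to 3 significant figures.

For Gamma(k, scale θ): mean = kθ, variance = kθ², so CV = 1/√k.
CV = SD/mean = 31/115 = 0.2696, hence k = 1/CV² = 13.8.
Then θ = mean/k = 115/13.8 = 8.36.

k ≈ 13.8, θ ≈ 8.36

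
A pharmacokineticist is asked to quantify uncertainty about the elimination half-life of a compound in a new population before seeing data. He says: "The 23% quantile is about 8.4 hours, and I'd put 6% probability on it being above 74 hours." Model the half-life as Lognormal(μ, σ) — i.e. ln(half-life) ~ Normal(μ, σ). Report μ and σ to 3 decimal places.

If T ~ Lognormal(μ,σ) then ln T ~ Normal(μ,σ), so the p-quantile of ln T is μ + z_p·σ.
ln(8.4) = 2.128 and ln(74) = 4.304; z_{0.23} = -0.7388, z_{0.94} = 1.555.
σ = (4.304 − 2.128)/(1.555 − (-0.7388)) = 0.949.
μ = 2.128 − (-0.7388)·0.949 = 2.829.

μ ≈ 2.829, σ ≈ 0.949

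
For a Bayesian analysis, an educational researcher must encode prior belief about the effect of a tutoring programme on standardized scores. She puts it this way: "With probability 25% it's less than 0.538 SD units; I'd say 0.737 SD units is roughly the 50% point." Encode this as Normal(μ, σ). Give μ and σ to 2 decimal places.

μ = 0.74, σ = 0.30

For Normal(μ,σ), the p-quantile is μ + z_p·σ. Here z_{0.25} = -0.6745, z_{0.5} = 0.
So 0.538 = μ − 0.6745σ and 0.737 = μ + 0σ.
Subtracting: σ = (0.737 − 0.538)/(0 − (-0.6745)) = 0.30.
Then μ = 0.538 − (-0.6745)·0.30 = 0.74.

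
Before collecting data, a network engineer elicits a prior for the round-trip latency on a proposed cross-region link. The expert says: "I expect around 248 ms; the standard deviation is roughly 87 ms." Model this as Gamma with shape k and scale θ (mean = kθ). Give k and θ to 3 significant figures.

For Gamma(k, scale θ): mean = kθ, variance = kθ², so CV = 1/√k.
CV = SD/mean = 87/248 = 0.3508, hence k = 1/CV² = 8.13.
Then θ = mean/k = 248/8.13 = 30.5.

k ≈ 8.13, θ ≈ 30.5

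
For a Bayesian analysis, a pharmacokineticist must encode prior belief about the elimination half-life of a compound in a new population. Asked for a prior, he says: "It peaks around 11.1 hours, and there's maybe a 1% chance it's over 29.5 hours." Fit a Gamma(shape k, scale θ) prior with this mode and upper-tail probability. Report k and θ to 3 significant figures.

k ≈ 5.85, θ ≈ 2.29

Gamma(k,θ) with k>1 has mode (k−1)θ, so θ = 11.1/(k−1).
Need P(X < 29.5) = 0.99 with θ tied to k this way. Start at k = 2, θ = 11.1: P(X<29.5) ≈ 0.744.
Too low — raise k to concentrate. Iterating converges to k ≈ 5.85.
Then θ = 11.1/(5.85−1) ≈ 2.29.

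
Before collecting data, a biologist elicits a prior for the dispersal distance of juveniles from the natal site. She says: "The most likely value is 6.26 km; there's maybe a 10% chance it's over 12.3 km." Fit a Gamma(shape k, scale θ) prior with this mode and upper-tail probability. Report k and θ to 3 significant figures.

k ≈ 5.2, θ ≈ 1.49

Gamma(k,θ) with k>1 has mode (k−1)θ, so θ = 6.26/(k−1).
Need P(X < 12.3) = 0.9 with θ tied to k this way. Start at k = 2, θ = 6.26: P(X<12.3) ≈ 0.584.
Too low — raise k to concentrate. Iterating converges to k ≈ 5.2.
Then θ = 6.26/(5.2−1) ≈ 1.49.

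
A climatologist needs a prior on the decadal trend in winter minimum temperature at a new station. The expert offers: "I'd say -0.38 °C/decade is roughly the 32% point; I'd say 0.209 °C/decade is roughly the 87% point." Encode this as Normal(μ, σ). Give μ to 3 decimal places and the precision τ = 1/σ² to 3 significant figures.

μ = -0.207, τ = 7.32

For Normal(μ,σ), the p-quantile is μ + z_p·σ. Here z_{0.32} = -0.4677, z_{0.87} = 1.126.
So -0.38 = μ − 0.4677σ and 0.209 = μ + 1.126σ.
Subtracting: σ = (0.209 − -0.38)/(1.126 − (-0.4677)) = 0.369.
Then μ = -0.38 − (-0.4677)·0.369 = -0.207.
Precision τ = 1/σ² = 1/0.3695² = 7.32.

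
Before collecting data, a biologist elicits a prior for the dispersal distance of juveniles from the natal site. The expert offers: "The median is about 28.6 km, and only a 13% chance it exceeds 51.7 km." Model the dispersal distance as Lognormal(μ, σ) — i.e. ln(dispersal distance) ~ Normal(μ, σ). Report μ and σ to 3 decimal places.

If T ~ Lognormal(μ,σ) then ln T ~ Normal(μ,σ), so the p-quantile of ln T is μ + z_p·σ.
ln(28.6) = 3.353 and ln(51.7) = 3.945; z_{0.5} = 0, z_{0.87} = 1.126.
σ = (3.945 − 3.353)/(1.126 − (0)) = 0.526.
μ = 3.353 − (0)·0.526 = 3.353.

μ ≈ 3.353, σ ≈ 0.526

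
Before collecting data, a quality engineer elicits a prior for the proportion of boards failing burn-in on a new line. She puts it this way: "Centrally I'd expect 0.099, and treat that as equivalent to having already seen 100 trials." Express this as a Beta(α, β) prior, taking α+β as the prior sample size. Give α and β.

α = 9.9, β = 90.1

Under the effective-sample-size interpretation, Beta(α, β) has prior mean α/(α+β) and prior sample size α+β.
So α+β = 100 and α/(α+β) = 0.099, giving α = 0.099·100 = 9.9 and β = 100 − 9.9 = 90.1.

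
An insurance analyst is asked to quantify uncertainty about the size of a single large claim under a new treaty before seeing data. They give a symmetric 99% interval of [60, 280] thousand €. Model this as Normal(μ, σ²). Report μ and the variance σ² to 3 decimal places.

A symmetric 99% interval runs μ ± z·σ with z = 2.576.
Half-width = 110, so σ = 110/2.576 = 42.7047 and σ² = 1823.691.
μ is the interval midpoint, 170.000.

μ = 170.000, σ² = 1823.691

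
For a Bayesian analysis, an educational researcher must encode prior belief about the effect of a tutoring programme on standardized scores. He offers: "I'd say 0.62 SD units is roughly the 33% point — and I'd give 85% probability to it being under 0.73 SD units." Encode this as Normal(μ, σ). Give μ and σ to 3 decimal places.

For Normal(μ,σ), the p-quantile is μ + z_p·σ. Here z_{0.33} = -0.4399, z_{0.85} = 1.036.
So 0.62 = μ − 0.4399σ and 0.73 = μ + 1.036σ.
Subtracting: σ = (0.73 − 0.62)/(1.036 − (-0.4399)) = 0.075.
Then μ = 0.62 − (-0.4399)·0.075 = 0.653.

μ = 0.653, σ = 0.075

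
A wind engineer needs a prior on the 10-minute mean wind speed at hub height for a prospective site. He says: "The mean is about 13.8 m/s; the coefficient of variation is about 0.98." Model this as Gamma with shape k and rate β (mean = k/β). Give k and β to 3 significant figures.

k ≈ 1.04, β ≈ 0.0755

For Gamma(k, rate β): mean = k/β, variance = k/β², so CV = 1/√k.
CV = 0.98, hence k = 1/CV² = 1.04.
Then β = k/mean = 1.04/13.8 = 0.0755.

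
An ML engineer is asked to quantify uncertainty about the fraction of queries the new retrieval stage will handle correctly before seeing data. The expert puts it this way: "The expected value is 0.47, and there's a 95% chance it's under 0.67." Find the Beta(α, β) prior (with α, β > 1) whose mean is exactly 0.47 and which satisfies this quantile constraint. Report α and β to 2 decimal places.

With mean 0.47 fixed, write α = 0.47s, β = 0.53s where s = α+β.
Need P(θ < 0.67) = 0.95 under Beta(0.47s, 0.53s). Normal approximation: (q−m)/√(m(1−m)/s) ≈ z_{0.95} = 1.64, so s ≈ 0.47·0.53·(1.64)²/(0.67−0.47)² = 16.8.
At s = 16.8: P(θ<0.67) ≈ 0.953. Adjusting to match 0.95 gives s ≈ 16.31.
So α = 0.47·16.31 ≈ 7.66, β = 0.53·16.31 ≈ 8.64.

α ≈ 7.66, β ≈ 8.64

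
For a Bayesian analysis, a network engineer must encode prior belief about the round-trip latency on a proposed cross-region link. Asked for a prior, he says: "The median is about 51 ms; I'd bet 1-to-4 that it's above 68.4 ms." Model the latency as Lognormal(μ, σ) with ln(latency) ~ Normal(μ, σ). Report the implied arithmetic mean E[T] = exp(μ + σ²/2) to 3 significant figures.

E[T] ≈ 54.2 ms

If T ~ Lognormal(μ,σ) then ln T ~ Normal(μ,σ), so the p-quantile of ln T is μ + z_p·σ.
ln(51) = 3.932 and ln(68.4) = 4.225; z_{0.5} = 0, z_{0.8} = 0.8416.
σ = (4.225 − 3.932)/(0.8416 − (0)) = 0.349.
μ = 3.932 − (0)·0.349 = 3.932.
E[T] = exp(μ + σ²/2) = exp(3.932 + 0.0608) = 54.2 ms.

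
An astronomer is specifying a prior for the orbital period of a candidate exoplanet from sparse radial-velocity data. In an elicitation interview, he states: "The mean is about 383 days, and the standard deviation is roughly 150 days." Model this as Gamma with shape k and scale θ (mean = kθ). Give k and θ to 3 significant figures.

For Gamma(k, scale θ): mean = kθ, variance = kθ², so CV = 1/√k.
CV = SD/mean = 150/383 = 0.3916, hence k = 1/CV² = 6.52.
Then θ = mean/k = 383/6.52 = 58.7.

k ≈ 6.52, θ ≈ 58.7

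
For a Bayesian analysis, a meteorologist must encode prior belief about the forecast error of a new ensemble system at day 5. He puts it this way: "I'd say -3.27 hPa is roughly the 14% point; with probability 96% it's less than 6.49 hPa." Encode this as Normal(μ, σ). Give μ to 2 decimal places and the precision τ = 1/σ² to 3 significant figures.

μ = 0.45, τ = 0.0841

For Normal(μ,σ), the p-quantile is μ + z_p·σ. Here z_{0.14} = -1.08, z_{0.96} = 1.751.
So -3.27 = μ − 1.08σ and 6.49 = μ + 1.751σ.
Subtracting: σ = (6.49 − -3.27)/(1.751 − (-1.08)) = 3.45.
Then μ = -3.27 − (-1.08)·3.45 = 0.45.
Precision τ = 1/σ² = 1/3.448² = 0.0841.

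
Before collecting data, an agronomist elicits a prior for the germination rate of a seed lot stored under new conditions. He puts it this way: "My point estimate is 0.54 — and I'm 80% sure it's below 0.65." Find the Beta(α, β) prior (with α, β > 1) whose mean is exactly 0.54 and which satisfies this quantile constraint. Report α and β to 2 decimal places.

α ≈ 7.99, β ≈ 6.80

With mean 0.54 fixed, write α = 0.54s, β = 0.46s where s = α+β.
Need P(θ < 0.65) = 0.8 under Beta(0.54s, 0.46s). Normal approximation: (q−m)/√(m(1−m)/s) ≈ z_{0.8} = 0.842, so s ≈ 0.54·0.46·(0.842)²/(0.65−0.54)² = 14.5.
At s = 14.5: P(θ<0.65) ≈ 0.798. Adjusting to match 0.8 gives s ≈ 14.79.
So α = 0.54·14.79 ≈ 7.99, β = 0.46·14.79 ≈ 6.80.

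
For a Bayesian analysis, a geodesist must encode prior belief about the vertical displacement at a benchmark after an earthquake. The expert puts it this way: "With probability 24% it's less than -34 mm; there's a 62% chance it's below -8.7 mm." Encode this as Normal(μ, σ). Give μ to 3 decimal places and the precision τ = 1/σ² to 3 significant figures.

For Normal(μ,σ), the p-quantile is μ + z_p·σ. Here z_{0.24} = -0.7063, z_{0.62} = 0.3055.
So -34 = μ − 0.7063σ and -8.7 = μ + 0.3055σ.
Subtracting: σ = (-8.7 − -34)/(0.3055 − (-0.7063)) = 25.005.
Then μ = -34 − (-0.7063)·25.005 = -16.339.
Precision τ = 1/σ² = 1/25.01² = 0.0016.

μ = -16.339, τ = 0.0016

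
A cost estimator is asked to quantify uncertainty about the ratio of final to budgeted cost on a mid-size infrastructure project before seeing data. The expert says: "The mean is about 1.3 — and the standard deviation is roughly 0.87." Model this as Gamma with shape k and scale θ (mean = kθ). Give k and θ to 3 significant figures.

k ≈ 2.23, θ ≈ 0.582

For Gamma(k, scale θ): mean = kθ, variance = kθ², so CV = 1/√k.
CV = SD/mean = 0.87/1.3 = 0.6692, hence k = 1/CV² = 2.23.
Then θ = mean/k = 1.3/2.23 = 0.582.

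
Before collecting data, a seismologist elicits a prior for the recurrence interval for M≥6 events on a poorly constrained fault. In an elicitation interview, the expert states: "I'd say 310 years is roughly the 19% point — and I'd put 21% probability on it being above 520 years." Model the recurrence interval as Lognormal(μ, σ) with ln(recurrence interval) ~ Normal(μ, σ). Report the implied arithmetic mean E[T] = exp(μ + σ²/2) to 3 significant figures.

E[T] ≈ 426 years

If T ~ Lognormal(μ,σ) then ln T ~ Normal(μ,σ), so the p-quantile of ln T is μ + z_p·σ.
ln(310) = 5.737 and ln(520) = 6.254; z_{0.19} = -0.8779, z_{0.79} = 0.8064.
σ = (6.254 − 5.737)/(0.8064 − (-0.8779)) = 0.307.
μ = 5.737 − (-0.8779)·0.307 = 6.006.
E[T] = exp(μ + σ²/2) = exp(6.006 + 0.0472) = 426 years.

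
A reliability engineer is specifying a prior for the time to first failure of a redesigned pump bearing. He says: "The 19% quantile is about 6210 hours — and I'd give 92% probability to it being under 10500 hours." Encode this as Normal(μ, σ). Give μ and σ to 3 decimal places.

μ = 7859.684, σ = 1879.133

The p-quantile of Normal(μ,σ) is μ + z_p·σ, with z_{0.19} = -0.8779 and z_{0.92} = 1.405.
Eliminate σ: μ = (z₂·x₁ − z₁·x₂)/(z₂ − z₁) = (1.405·6210 − (-0.8779)·10500)/2.283 = 7859.684.
Then σ = (x₂ − x₁)/(z₂ − z₁) = (10500 − 6210)/2.283 = 1879.133.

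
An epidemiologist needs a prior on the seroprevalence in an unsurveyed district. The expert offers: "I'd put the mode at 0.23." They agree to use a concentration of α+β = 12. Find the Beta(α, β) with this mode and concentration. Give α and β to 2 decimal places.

For α,β > 1 the Beta mode is (α−1)/(α+β−2). With α+β = 12, the mode is (α−1)/10.
Set (α−1)/10 = 0.23 → α = 1 + 0.23·10 = 3.30.
β = 12 − α = 8.70.

α = 3.30, β = 8.70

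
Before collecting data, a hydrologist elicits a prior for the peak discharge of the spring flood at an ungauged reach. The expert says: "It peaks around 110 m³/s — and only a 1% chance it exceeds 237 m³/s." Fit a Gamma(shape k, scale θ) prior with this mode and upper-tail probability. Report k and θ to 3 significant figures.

k ≈ 9.22, θ ≈ 13.4

Gamma(k,θ) with k>1 has mode (k−1)θ, so θ = 110/(k−1).
Need P(X < 237) = 0.99 with θ tied to k this way. Start at k = 2, θ = 110: P(X<237) ≈ 0.634.
Too low — raise k to concentrate. Iterating converges to k ≈ 9.22.
Then θ = 110/(9.22−1) ≈ 13.4.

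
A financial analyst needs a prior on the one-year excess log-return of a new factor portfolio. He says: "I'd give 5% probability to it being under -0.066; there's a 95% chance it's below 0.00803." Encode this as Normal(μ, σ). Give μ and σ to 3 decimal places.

The p-quantile of Normal(μ,σ) is μ + z_p·σ, with z_{0.05} = -1.645 and z_{0.95} = 1.645.
Eliminate σ: μ = (z₂·x₁ − z₁·x₂)/(z₂ − z₁) = (1.645·-0.066 − (-1.645)·0.00803)/3.29 = -0.029.
Then σ = (x₂ − x₁)/(z₂ − z₁) = (0.00803 − -0.066)/3.29 = 0.023.

μ = -0.029, σ = 0.023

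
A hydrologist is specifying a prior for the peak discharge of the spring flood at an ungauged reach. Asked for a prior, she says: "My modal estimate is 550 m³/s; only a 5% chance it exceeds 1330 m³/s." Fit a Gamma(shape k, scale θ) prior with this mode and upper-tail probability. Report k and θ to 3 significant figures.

k ≈ 4.5, θ ≈ 157

Gamma(k,θ) with k>1 has mode (k−1)θ, so θ = 550/(k−1).
Need P(X < 1330) = 0.95 with θ tied to k this way. Start at k = 2, θ = 550: P(X<1330) ≈ 0.695.
Too low — raise k to concentrate. Iterating converges to k ≈ 4.5.
Then θ = 550/(4.5−1) ≈ 157.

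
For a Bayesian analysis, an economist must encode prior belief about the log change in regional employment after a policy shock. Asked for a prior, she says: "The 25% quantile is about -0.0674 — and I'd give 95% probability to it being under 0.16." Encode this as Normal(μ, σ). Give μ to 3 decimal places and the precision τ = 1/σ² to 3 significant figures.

The p-quantile of Normal(μ,σ) is μ + z_p·σ, with z_{0.25} = -0.6745 and z_{0.95} = 1.645.
Eliminate σ: μ = (z₂·x₁ − z₁·x₂)/(z₂ − z₁) = (1.645·-0.0674 − (-0.6745)·0.16)/2.319 = -0.001.
Then σ = (x₂ − x₁)/(z₂ − z₁) = (0.16 − -0.0674)/2.319 = 0.098.
Precision τ = 1/σ² = 1/0.09804² = 104.

μ = -0.001, τ = 104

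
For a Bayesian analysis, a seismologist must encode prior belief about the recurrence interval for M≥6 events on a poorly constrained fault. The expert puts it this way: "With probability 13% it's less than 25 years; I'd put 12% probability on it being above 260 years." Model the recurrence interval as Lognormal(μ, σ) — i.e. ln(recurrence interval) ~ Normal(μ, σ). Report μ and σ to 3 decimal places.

μ ≈ 4.365, σ ≈ 1.018

If T ~ Lognormal(μ,σ) then ln T ~ Normal(μ,σ), so the p-quantile of ln T is μ + z_p·σ.
ln(25) = 3.219 and ln(260) = 5.561; z_{0.13} = -1.126, z_{0.88} = 1.175.
σ = (5.561 − 3.219)/(1.175 − (-1.126)) = 1.018.
μ = 3.219 − (-1.126)·1.018 = 4.365.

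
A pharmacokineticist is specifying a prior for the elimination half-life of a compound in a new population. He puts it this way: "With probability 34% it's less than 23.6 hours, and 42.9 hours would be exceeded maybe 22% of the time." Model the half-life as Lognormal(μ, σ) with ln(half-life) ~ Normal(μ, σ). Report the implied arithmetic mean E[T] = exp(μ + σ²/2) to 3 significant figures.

If T ~ Lognormal(μ,σ) then ln T ~ Normal(μ,σ), so the p-quantile of ln T is μ + z_p·σ.
ln(23.6) = 3.161 and ln(42.9) = 3.759; z_{0.34} = -0.4125, z_{0.78} = 0.7722.
σ = (3.759 − 3.161)/(0.7722 − (-0.4125)) = 0.504.
μ = 3.161 − (-0.4125)·0.504 = 3.369.
E[T] = exp(μ + σ²/2) = exp(3.369 + 0.1272) = 33 hours.

E[T] ≈ 33 hours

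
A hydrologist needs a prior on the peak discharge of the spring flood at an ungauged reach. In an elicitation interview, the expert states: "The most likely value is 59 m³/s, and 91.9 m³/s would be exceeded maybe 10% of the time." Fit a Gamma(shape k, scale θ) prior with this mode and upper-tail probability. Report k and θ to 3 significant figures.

Gamma(k,θ) with k>1 has mode (k−1)θ, so θ = 59/(k−1).
Need P(X < 91.9) = 0.9 with θ tied to k this way. Start at k = 2, θ = 59: P(X<91.9) ≈ 0.461.
Too low — raise k to concentrate. Iterating converges to k ≈ 10.5.
Then θ = 59/(10.5−1) ≈ 6.19.

k ≈ 10.5, θ ≈ 6.19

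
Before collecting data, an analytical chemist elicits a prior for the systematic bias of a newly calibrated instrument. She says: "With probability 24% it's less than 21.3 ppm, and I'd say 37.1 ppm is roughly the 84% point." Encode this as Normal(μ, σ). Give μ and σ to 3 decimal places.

The p-quantile of Normal(μ,σ) is μ + z_p·σ, with z_{0.24} = -0.7063 and z_{0.84} = 0.9945.
Eliminate σ: μ = (z₂·x₁ − z₁·x₂)/(z₂ − z₁) = (0.9945·21.3 − (-0.7063)·37.1)/1.701 = 27.862.
Then σ = (x₂ − x₁)/(z₂ − z₁) = (37.1 − 21.3)/1.701 = 9.290.

μ = 27.862, σ = 9.290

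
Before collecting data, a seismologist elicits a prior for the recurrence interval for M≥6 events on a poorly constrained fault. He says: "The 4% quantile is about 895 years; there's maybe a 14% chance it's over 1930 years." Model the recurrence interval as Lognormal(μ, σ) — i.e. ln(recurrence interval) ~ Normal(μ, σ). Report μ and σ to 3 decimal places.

μ ≈ 7.272, σ ≈ 0.271

If T ~ Lognormal(μ,σ) then ln T ~ Normal(μ,σ), so the p-quantile of ln T is μ + z_p·σ.
ln(895) = 6.797 and ln(1930) = 7.565; z_{0.04} = -1.751, z_{0.86} = 1.08.
σ = (7.565 − 6.797)/(1.08 − (-1.751)) = 0.271.
μ = 6.797 − (-1.751)·0.271 = 7.272.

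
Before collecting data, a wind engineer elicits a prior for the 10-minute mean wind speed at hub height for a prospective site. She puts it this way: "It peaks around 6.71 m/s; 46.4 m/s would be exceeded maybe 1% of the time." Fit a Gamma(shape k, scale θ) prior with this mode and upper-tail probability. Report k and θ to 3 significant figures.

k ≈ 1.95, θ ≈ 7.1

Gamma(k,θ) with k>1 has mode (k−1)θ, so θ = 6.71/(k−1).
Need P(X < 46.4) = 0.99 with θ tied to k this way. Start at k = 2, θ = 6.71: P(X<46.4) ≈ 0.992.
Too high — lower k to spread out. Iterating converges to k ≈ 1.95.
Then θ = 6.71/(1.95−1) ≈ 7.1.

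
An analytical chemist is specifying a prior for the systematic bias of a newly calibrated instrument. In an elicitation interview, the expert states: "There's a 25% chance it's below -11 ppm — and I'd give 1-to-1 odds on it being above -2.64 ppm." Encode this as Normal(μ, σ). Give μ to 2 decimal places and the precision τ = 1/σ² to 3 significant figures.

μ = -2.64, τ = 0.00651

For Normal(μ,σ), the p-quantile is μ + z_p·σ. Here z_{0.25} = -0.6745, z_{0.5} = 0.
So -11 = μ − 0.6745σ and -2.64 = μ + 0σ.
Subtracting: σ = (-2.64 − -11)/(0 − (-0.6745)) = 12.39.
Then μ = -11 − (-0.6745)·12.39 = -2.64.
Precision τ = 1/σ² = 1/12.39² = 0.00651.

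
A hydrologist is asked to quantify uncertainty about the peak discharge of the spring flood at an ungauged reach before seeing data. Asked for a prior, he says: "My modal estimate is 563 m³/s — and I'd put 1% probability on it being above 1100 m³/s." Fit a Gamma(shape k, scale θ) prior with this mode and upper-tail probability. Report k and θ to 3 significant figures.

Gamma(k,θ) with k>1 has mode (k−1)θ, so θ = 563/(k−1).
Need P(X < 1100) = 0.99 with θ tied to k this way. Start at k = 2, θ = 563: P(X<1100) ≈ 0.581.
Too low — raise k to concentrate. Iterating converges to k ≈ 12.
Then θ = 563/(12−1) ≈ 51.2.

k ≈ 12, θ ≈ 51.2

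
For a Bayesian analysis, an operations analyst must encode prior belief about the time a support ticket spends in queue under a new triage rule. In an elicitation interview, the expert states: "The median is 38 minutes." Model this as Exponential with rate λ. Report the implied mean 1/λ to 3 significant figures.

mean ≈ 54.8 minutes

Exponential median = ln 2 / λ, so λ = ln 2 / 38.0 = 0.0182.
Mean = 1/λ = 54.8 minutes.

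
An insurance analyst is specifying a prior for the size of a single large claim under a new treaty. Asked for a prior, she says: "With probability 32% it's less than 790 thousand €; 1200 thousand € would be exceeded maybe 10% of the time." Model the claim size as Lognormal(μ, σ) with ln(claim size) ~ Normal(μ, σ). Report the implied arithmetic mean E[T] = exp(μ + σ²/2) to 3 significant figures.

E[T] ≈ 909 thousand €

If T ~ Lognormal(μ,σ) then ln T ~ Normal(μ,σ), so the p-quantile of ln T is μ + z_p·σ.
ln(790) = 6.672 and ln(1200) = 7.09; z_{0.32} = -0.4677, z_{0.9} = 1.282.
σ = (7.09 − 6.672)/(1.282 − (-0.4677)) = 0.239.
μ = 6.672 − (-0.4677)·0.239 = 6.784.
E[T] = exp(μ + σ²/2) = exp(6.784 + 0.0286) = 909 thousand €.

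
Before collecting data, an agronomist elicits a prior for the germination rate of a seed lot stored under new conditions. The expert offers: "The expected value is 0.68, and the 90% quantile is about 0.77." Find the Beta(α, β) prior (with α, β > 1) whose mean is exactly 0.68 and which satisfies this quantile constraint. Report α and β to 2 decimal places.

α ≈ 28.42, β ≈ 13.37

With mean 0.68 fixed, write α = 0.68s, β = 0.32s where s = α+β.
Need P(θ < 0.77) = 0.9 under Beta(0.68s, 0.32s). Normal approximation: (q−m)/√(m(1−m)/s) ≈ z_{0.9} = 1.28, so s ≈ 0.68·0.32·(1.28)²/(0.77−0.68)² = 44.1.
At s = 44.1: P(θ<0.77) ≈ 0.906. Adjusting to match 0.9 gives s ≈ 41.80.
So α = 0.68·41.80 ≈ 28.42, β = 0.32·41.80 ≈ 13.37.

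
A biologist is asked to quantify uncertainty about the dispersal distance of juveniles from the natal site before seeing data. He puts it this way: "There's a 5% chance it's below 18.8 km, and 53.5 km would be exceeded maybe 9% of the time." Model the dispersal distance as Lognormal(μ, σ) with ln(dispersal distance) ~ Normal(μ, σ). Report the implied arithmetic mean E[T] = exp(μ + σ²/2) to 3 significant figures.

If T ~ Lognormal(μ,σ) then ln T ~ Normal(μ,σ), so the p-quantile of ln T is μ + z_p·σ.
ln(18.8) = 2.934 and ln(53.5) = 3.98; z_{0.05} = -1.645, z_{0.91} = 1.341.
σ = (3.98 − 2.934)/(1.341 − (-1.645)) = 0.350.
μ = 2.934 − (-1.645)·0.350 = 3.510.
E[T] = exp(μ + σ²/2) = exp(3.510 + 0.0614) = 35.6 km.

E[T] ≈ 35.6 km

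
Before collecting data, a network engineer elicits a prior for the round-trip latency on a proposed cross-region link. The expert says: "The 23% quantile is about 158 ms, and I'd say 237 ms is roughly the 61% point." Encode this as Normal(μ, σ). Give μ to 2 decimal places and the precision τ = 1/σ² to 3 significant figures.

μ = 215.33, τ = 0.000166

For Normal(μ,σ), the p-quantile is μ + z_p·σ. Here z_{0.23} = -0.7388, z_{0.61} = 0.2793.
So 158 = μ − 0.7388σ and 237 = μ + 0.2793σ.
Subtracting: σ = (237 − 158)/(0.2793 − (-0.7388)) = 77.59.
Then μ = 158 − (-0.7388)·77.59 = 215.33.
Precision τ = 1/σ² = 1/77.59² = 0.000166.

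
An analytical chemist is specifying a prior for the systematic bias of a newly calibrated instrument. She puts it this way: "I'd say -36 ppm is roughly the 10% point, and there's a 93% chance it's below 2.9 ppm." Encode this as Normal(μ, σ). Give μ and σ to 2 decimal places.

The p-quantile of Normal(μ,σ) is μ + z_p·σ, with z_{0.1} = -1.282 and z_{0.93} = 1.476.
Eliminate σ: μ = (z₂·x₁ − z₁·x₂)/(z₂ − z₁) = (1.476·-36 − (-1.282)·2.9)/2.757 = -17.92.
Then σ = (x₂ − x₁)/(z₂ − z₁) = (2.9 − -36)/2.757 = 14.11.

μ = -17.92, σ = 14.11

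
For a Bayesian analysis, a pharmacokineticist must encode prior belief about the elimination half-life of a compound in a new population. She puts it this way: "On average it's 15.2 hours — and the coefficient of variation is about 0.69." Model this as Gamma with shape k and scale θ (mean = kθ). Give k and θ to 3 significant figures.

k ≈ 2.1, θ ≈ 7.24

For Gamma(k, scale θ): mean = kθ, variance = kθ², so CV = 1/√k.
CV = 0.69, hence k = 1/CV² = 2.1.
Then θ = mean/k = 15.2/2.1 = 7.24.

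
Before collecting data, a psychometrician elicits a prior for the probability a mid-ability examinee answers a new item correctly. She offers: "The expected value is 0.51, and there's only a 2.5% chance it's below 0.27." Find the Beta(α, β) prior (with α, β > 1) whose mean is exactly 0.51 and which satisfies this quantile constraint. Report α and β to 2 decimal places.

With mean 0.51 fixed, write α = 0.51s, β = 0.49s where s = α+β.
Need P(θ < 0.27) = 0.025 under Beta(0.51s, 0.49s). Normal approximation: (q−m)/√(m(1−m)/s) ≈ z_{0.025} = -1.96, so s ≈ 0.51·0.49·(-1.96)²/(0.27−0.51)² = 16.7.
At s = 16.7: P(θ<0.27) ≈ 0.020. Adjusting to match 0.025 gives s ≈ 15.32.
So α = 0.51·15.32 ≈ 7.81, β = 0.49·15.32 ≈ 7.51.

α ≈ 7.81, β ≈ 7.51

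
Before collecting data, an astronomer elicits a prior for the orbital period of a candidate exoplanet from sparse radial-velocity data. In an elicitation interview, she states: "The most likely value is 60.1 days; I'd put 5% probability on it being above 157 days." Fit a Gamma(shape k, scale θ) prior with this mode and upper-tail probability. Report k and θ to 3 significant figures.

k ≈ 3.93, θ ≈ 20.5

Gamma(k,θ) with k>1 has mode (k−1)θ, so θ = 60.1/(k−1).
Need P(X < 157) = 0.95 with θ tied to k this way. Start at k = 2, θ = 60.1: P(X<157) ≈ 0.735.
Too low — raise k to concentrate. Iterating converges to k ≈ 3.93.
Then θ = 60.1/(3.93−1) ≈ 20.5.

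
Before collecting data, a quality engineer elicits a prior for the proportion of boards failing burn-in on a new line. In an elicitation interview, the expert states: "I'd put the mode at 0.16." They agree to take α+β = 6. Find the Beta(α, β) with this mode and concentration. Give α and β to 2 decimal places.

α = 1.64, β = 4.36

For α,β > 1 the Beta mode is (α−1)/(α+β−2). With α+β = 6, the mode is (α−1)/4.
Set (α−1)/4 = 0.16 → α = 1 + 0.16·4 = 1.64.
β = 6 − α = 4.36.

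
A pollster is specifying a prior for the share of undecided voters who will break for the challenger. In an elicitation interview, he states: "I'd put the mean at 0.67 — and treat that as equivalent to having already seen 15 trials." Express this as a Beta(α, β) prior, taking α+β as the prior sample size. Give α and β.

α = 10.05, β = 4.95

Under the effective-sample-size interpretation, Beta(α, β) has prior mean α/(α+β) and prior sample size α+β.
So α+β = 15 and α/(α+β) = 0.67, giving α = 0.67·15 = 10.05 and β = 15 − 10.05 = 4.95.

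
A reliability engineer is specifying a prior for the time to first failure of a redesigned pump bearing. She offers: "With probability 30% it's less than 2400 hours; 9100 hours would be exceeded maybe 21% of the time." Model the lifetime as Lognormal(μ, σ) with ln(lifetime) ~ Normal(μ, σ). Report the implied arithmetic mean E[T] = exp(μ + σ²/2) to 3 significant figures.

If T ~ Lognormal(μ,σ) then ln T ~ Normal(μ,σ), so the p-quantile of ln T is μ + z_p·σ.
ln(2400) = 7.783 and ln(9100) = 9.116; z_{0.3} = -0.5244, z_{0.79} = 0.8064.
σ = (9.116 − 7.783)/(0.8064 − (-0.5244)) = 1.001.
μ = 7.783 − (-0.5244)·1.001 = 8.308.
E[T] = exp(μ + σ²/2) = exp(8.308 + 0.5015) = 6700 hours.

E[T] ≈ 6700 hours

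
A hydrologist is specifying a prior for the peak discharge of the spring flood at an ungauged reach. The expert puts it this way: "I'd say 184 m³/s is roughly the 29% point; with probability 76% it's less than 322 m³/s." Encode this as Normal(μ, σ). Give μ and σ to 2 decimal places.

The p-quantile of Normal(μ,σ) is μ + z_p·σ, with z_{0.29} = -0.5534 and z_{0.76} = 0.7063.
Eliminate σ: μ = (z₂·x₁ − z₁·x₂)/(z₂ − z₁) = (0.7063·184 − (-0.5534)·322)/1.26 = 244.62.
Then σ = (x₂ − x₁)/(z₂ − z₁) = (322 − 184)/1.26 = 109.55.

μ = 244.62, σ = 109.55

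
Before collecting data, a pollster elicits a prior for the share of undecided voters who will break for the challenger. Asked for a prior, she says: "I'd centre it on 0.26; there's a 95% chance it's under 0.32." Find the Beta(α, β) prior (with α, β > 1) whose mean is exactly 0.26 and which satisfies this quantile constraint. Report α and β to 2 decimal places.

With mean 0.26 fixed, write α = 0.26s, β = 0.74s where s = α+β.
Need P(θ < 0.32) = 0.95 under Beta(0.26s, 0.74s). Normal approximation: (q−m)/√(m(1−m)/s) ≈ z_{0.95} = 1.64, so s ≈ 0.26·0.74·(1.64)²/(0.32−0.26)² = 144.6.
At s = 144.6: P(θ<0.32) ≈ 0.946. Adjusting to match 0.95 gives s ≈ 152.51.
So α = 0.26·152.51 ≈ 39.65, β = 0.74·152.51 ≈ 112.85.

α ≈ 39.65, β ≈ 112.85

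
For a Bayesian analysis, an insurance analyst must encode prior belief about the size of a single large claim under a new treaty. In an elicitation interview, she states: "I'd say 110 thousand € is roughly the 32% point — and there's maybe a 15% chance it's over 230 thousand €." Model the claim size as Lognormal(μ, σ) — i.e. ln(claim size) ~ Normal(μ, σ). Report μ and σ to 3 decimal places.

μ ≈ 4.930, σ ≈ 0.490

If T ~ Lognormal(μ,σ) then ln T ~ Normal(μ,σ), so the p-quantile of ln T is μ + z_p·σ.
ln(110) = 4.7 and ln(230) = 5.438; z_{0.32} = -0.4677, z_{0.85} = 1.036.
σ = (5.438 − 4.7)/(1.036 − (-0.4677)) = 0.490.
μ = 4.7 − (-0.4677)·0.490 = 4.930.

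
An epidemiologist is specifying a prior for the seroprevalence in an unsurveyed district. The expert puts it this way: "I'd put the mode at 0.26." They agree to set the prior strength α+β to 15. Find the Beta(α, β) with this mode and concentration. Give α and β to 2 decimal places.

For α,β > 1 the Beta mode is (α−1)/(α+β−2). With α+β = 15, the mode is (α−1)/13.
Set (α−1)/13 = 0.26 → α = 1 + 0.26·13 = 4.38.
β = 15 − α = 10.62.

α = 4.38, β = 10.62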